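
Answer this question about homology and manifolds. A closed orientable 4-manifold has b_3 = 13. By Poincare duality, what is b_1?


Poincare duality for closed orientable n-manifolds: b_k = b_{n-k}.
Here n = 4, so b_1 = b_3 = 13

13


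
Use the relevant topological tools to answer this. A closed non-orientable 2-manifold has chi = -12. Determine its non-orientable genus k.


chi = 2 - k for closed non-orientable surfaces with k crosscaps.
-12 = 2 - k
k = 2 - (-12) = 14

14


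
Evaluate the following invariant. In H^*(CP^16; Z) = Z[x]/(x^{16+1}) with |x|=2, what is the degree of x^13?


|x| = 2 in H^*(CP^n).
|x^13| = 13 * |x| = 13 * 2 = 26

26


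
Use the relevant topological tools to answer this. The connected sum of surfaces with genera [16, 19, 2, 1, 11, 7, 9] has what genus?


Genus is additive under connected sum of orientable surfaces.
g = 16 + 19 + 2 + 1 + 11 + 7 + 9 = 65

65


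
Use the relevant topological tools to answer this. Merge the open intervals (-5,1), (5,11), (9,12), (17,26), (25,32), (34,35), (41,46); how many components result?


Sort and merge overlapping open intervals.
Merged: (-5,1), (5,12), (17,32), (34,35), (41,46).
Number of components = 5

5


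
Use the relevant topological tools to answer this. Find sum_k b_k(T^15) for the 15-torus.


b_k(T^15) = C(15,k), so the sum over k is sum_k C(15,k) = 2^15.
Total = 2^15 = 32768

32768


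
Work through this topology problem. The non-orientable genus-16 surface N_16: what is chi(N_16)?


For a non-orientable closed surface with k crosscaps: chi = 2 - k.
Here k = 16.
chi = 2 - 16 = -14

-14


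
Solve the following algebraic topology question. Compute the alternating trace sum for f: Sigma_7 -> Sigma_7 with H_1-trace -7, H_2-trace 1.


L(f) = tr(f_0*) - tr(f_1*) + tr(f_2*).
= 1 - (-7) + (1)
= 9

9


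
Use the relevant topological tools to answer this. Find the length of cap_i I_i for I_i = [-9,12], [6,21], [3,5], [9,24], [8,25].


Intersection = [max(a_i), min(b_i)] = [9, 5].
Since 9 > 5, the intersection is empty.
Length = 0

0


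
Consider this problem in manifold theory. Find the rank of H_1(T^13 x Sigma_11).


pi_1(A x B) = pi_1(A) x pi_1(B); rank of abelianization = b_1.
b_1(T^13) = 13, b_1(Sigma_11) = 2*11 = 22.
b_1(product) = 13 + 22 = 35

35


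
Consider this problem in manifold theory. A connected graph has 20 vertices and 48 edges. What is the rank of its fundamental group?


For a connected graph: rank(pi_1) = b_1 = E - V + 1 = 1 - chi.
chi = V - E = 20 - 48 = -28.
rank = 1 - (-28) = 48 - 20 + 1 = 29

29


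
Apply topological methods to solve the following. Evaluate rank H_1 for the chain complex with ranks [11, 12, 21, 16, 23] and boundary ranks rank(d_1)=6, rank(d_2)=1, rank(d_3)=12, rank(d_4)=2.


rank H_k = rank(ker d_k) - rank(im d_{k+1}).
rank(ker d_1) = rank(C_1) - rank(d_1) = 12 - 6 = 6.
rank(im d_{1+1}) = 1.
rank H_1 = 6 - 1 = 5

5


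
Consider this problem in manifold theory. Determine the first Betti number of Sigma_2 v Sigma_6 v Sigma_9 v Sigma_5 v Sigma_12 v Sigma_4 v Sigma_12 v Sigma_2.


For a wedge X v Y: reduced H_k(X v Y) = H_k(X) + H_k(Y).
Each Sigma_g contributes b_1 = 2g.
b_1 = 4 + 12 + 18 + 10 + 24 + 8 + 24 + 4 = 104

104


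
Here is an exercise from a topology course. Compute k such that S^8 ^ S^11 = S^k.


S^m ^ S^n = S^{m+n}.
k = 8 + 11 = 19

19


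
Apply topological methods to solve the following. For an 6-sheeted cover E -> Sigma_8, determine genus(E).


For an n-sheeted cover: chi(E) = n * chi(B).
chi(Sigma_8) = 2 - 2*8 = -14.
chi(E) = 6 * (-14) = -84.
genus(E) = (2 - chi(E))/2 = (2 - (-84))/2 = 86/2 = 43

43


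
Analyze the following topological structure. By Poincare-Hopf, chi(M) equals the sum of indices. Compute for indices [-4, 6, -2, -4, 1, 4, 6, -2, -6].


Poincare-Hopf: chi(M) = sum of indices of zeros.
chi = (-4) + (6) + (-2) + (-4) + (1) + (4) + (6) + (-2) + (-6) = -1

-1


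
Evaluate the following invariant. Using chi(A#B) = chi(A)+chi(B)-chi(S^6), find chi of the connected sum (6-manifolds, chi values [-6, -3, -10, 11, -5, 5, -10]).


For n-manifolds: chi(A#B) = chi(A) + chi(B) - chi(S^6).
chi(S^6) = 1 + (-1)^6 = 2.
chi(#) = (sum chi_i) - (7-1)*chi(S^6) = -18 - 6*2 = -30

-30


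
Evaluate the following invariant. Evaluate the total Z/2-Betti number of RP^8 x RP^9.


dim H^*(RP^n; Z/2) = n+1 (one Z/2 in each degree 0..n).
Total Betti number is multiplicative.
Total = (8+1) * (9+1) = 9 * 10 = 90

90


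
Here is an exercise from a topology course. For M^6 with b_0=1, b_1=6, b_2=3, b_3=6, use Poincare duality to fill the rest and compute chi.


By Poincare duality b_k = b_{6-k}, so full Betti numbers: b_0=1, b_1=6, b_2=3, b_3=6, b_4=3, b_5=6, b_6=1.
chi = sum (-1)^k b_k = -10

-10


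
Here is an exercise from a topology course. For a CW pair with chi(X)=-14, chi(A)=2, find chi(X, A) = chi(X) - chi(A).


Relative Euler characteristic: chi(X, A) = chi(X) - chi(A).
= -14 - (2) = -16

-16


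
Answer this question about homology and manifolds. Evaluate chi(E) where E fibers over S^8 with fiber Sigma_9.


chi(S^8) = 2 (n even), chi(Sigma_9) = 2 - 2*9 = -16.
chi(E) = 2 * (-16) = -32

-32


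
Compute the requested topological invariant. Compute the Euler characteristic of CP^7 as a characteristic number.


For any closed oriented manifold, <e(TM),[M]> = chi(M).
chi(CP^7) = 7+1 = 8

8


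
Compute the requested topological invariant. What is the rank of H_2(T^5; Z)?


By the Kunneth formula, b_k(T^n) = C(n,k).
b_2(T^5) = C(5,2).
C(5,2) = 5!/(2!*3!) = 10

10


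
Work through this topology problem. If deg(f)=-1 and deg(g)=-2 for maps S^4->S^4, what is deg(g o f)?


Degree is multiplicative under composition: deg(g o f) = deg(g) * deg(f).
= -2 * -1 = 2

2


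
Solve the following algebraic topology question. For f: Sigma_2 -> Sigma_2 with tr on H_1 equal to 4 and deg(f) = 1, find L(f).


L(f) = tr(f_0*) - tr(f_1*) + tr(f_2*).
= 1 - (4) + (1)
= -2

-2


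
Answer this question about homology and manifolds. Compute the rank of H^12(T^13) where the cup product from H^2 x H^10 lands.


Cup product: H^p x H^q -> H^{p+q}; here p+q = 2+10 = 12.
rank H^k(T^n) = C(n,k).
C(13,12) = 13

13


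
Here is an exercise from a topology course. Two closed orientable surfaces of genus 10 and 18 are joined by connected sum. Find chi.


chi(Sigma_10) = 2 - 2*10 = -18
chi(Sigma_18) = 2 - 2*18 = -34
For surfaces: chi(A#B) = chi(A) + chi(B) - 2.
chi = -18 + -34 - 2 = -54

-54


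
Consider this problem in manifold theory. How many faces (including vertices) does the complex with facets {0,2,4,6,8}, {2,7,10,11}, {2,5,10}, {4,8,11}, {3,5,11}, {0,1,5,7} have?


Each maximal simplex on m vertices has 2^m - 1 nonempty faces.
Take the union (dedupe shared faces).
Total distinct faces = 69

69


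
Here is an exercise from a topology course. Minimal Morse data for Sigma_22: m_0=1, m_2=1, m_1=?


A perfect Morse function has m_k = b_k.
For Sigma_22: b_0=1, b_1=2g=44, b_2=1.
Saddles m_1 = 2g = 44

44


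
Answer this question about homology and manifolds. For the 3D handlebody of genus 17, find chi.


A genus-g handlebody deformation retracts to a wedge of g circles.
chi(vee_g S^1) = 1 - g.
chi(H_17) = 1 - 17 = -16

-16


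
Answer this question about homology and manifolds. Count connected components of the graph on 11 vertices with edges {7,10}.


Run DFS/union-find over 11 vertices.
V = 11, E = 1.
Number of components = 10

10


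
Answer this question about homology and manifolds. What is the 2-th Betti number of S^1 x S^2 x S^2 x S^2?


Each S^d has Poincare polynomial 1 + t^d.
The product S^1 x S^2 x S^2 x S^2 has Poincare polynomial prod(1+t^d_i).
Expanding: b_0=1, b_1=1, b_2=3, b_3=3, b_4=3, b_5=3, b_6=1, b_7=1.
b_2 = 3

3


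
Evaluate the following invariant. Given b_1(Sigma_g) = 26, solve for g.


For a closed orientable surface: b_1 = 2g.
26 = 2g
g = 26 / 2 = 13

13


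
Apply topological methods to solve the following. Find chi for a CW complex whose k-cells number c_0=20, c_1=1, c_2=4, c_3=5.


chi = sum_k (-1)^k c_k.
= (-1)^0*20 + (-1)^1*1 + (-1)^2*4 + (-1)^3*5
= (20) + (-1) + (4) + (-5)
= 18

18


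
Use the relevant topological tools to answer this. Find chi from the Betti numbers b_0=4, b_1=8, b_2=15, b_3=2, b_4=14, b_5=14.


chi = sum_k (-1)^k b_k.
= (4) + (-8) + (15) + (-2) + (14) + (-14)
= 9

9


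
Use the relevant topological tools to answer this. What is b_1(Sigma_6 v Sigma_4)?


For a wedge: H_1(A v B) = H_1(A) + H_1(B).
b_1(Sigma_6) = 12, b_1(Sigma_4) = 8.
b_1 = 12 + 8 = 20

20


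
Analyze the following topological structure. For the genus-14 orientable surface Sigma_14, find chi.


For a closed orientable surface of genus g: chi = 2 - 2g.
Here g = 14.
chi = 2 - 2*14 = 2 - 28 = -26

-26


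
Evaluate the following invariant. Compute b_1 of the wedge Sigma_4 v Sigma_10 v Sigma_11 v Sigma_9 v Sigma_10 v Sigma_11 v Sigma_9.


For a wedge X v Y: reduced H_k(X v Y) = H_k(X) + H_k(Y).
Each Sigma_g contributes b_1 = 2g.
b_1 = 8 + 20 + 22 + 18 + 20 + 22 + 18 = 128

128


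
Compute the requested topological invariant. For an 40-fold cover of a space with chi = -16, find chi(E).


For a finite covering: chi(E) = (number of sheets) * chi(B).
chi(E) = 40 * (-16) = -640

-640


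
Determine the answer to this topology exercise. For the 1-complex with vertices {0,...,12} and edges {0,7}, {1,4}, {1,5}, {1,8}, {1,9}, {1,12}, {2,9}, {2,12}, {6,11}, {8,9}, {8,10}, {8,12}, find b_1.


b_1 = E - V + (number of components).
E = 12, V = 13, components = 4.
b_1 = 12 - 13 + 4 = 3

3


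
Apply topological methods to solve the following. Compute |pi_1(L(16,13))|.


pi_1(L(p,q)) = Z/pZ for any q coprime to p.
|pi_1(L(16,13))| = 16

16


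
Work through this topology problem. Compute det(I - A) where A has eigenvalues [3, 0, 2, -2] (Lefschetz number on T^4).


For a torus self-map: L(f) = det(I - A) where A acts on H_1.
L(f) = (1-3) * (1-0) * (1-2) * (1--2) = -2 * 1 * -1 * 3 = 6

6


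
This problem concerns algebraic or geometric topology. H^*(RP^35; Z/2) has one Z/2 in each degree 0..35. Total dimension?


H^k(RP^35; Z/2) = Z/2 for each 0 <= k <= 35.
Total dimension = 35 + 1 = 36

36


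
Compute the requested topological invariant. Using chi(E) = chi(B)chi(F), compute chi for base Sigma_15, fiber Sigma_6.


For a fiber bundle F -> E -> B (with CW structure): chi(E) = chi(B) * chi(F).
chi(Sigma_15) = -28, chi(Sigma_6) = -10.
chi(E) = (-28) * (-10) = 280

280


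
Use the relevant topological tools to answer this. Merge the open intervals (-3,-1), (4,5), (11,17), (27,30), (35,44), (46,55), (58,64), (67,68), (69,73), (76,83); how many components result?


Sort and merge overlapping open intervals.
Merged: (-3,-1), (4,5), (11,17), (27,30), (35,44), (46,55), (58,64), (67,68), (69,73), (76,83).
Number of components = 10

10


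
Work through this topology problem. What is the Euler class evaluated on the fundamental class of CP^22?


For any closed oriented manifold, <e(TM),[M]> = chi(M).
chi(CP^22) = 22+1 = 23

23


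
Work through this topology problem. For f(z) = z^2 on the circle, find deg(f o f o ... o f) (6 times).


deg(f) = 2. Degree is multiplicative: deg(f^6) = (deg f)^6.
deg(f^6) = (2)^6 = 64

64


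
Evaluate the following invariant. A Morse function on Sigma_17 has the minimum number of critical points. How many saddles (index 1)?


A perfect Morse function has m_k = b_k.
For Sigma_17: b_0=1, b_1=2g=34, b_2=1.
Saddles m_1 = 2g = 34

34


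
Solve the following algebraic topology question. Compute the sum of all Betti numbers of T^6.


b_k(T^6) = C(6,k), so the sum over k is sum_k C(6,k) = 2^6.
Total = 2^6 = 64

64


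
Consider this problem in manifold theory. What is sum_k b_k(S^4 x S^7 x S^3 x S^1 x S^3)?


Total Betti number is multiplicative under products.
Each S^d (d>=1) has total Betti number 2.
There are 5 sphere factors.
Total = 2^5 = 32

32


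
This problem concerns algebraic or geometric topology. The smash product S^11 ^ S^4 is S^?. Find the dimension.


S^m ^ S^n = S^{m+n}.
k = 11 + 4 = 15

15


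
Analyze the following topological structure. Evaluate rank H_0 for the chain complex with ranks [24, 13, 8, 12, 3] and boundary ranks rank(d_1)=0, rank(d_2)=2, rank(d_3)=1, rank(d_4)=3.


rank H_k = rank(ker d_k) - rank(im d_{k+1}).
rank(ker d_0) = rank(C_0) - rank(d_0) = 24 - 0 = 24.
rank(im d_{0+1}) = 0.
rank H_0 = 24 - 0 = 24

24


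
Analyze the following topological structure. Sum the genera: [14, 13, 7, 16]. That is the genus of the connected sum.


Genus is additive under connected sum of orientable surfaces.
g = 14 + 13 + 7 + 16 = 50

50


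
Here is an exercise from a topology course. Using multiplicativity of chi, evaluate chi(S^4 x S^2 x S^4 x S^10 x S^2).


chi is multiplicative: chi(X x Y) = chi(X) chi(Y).
Each even-dim sphere has chi = 2. There are 5 factors.
chi = 2^5 = 32

32


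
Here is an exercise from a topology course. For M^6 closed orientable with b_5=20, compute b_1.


Poincare duality for closed orientable n-manifolds: b_k = b_{n-k}.
Here n = 6, so b_1 = b_5 = 20

20


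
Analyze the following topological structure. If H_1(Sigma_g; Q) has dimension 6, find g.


For a closed orientable surface: b_1 = 2g.
6 = 2g
g = 6 / 2 = 3

3


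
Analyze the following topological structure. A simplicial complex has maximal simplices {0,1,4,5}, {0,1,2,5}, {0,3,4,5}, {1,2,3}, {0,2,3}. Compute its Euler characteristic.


Enumerate all faces; f-vector: f_0=6, f_1=14, f_2=12, f_3=3.
chi = sum (-1)^k f_k = 1

1


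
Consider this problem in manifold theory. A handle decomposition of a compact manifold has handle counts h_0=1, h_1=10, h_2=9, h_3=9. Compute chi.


Handles of index k contribute (-1)^k to chi (same as CW cells).
chi = (1) + (-10) + (9) + (-9) = -9

-9


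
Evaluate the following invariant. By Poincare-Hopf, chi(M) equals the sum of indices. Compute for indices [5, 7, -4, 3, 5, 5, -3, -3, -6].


Poincare-Hopf: chi(M) = sum of indices of zeros.
chi = (5) + (7) + (-4) + (3) + (5) + (5) + (-3) + (-3) + (-6) = 9

9


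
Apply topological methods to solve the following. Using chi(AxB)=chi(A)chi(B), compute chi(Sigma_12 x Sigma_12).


chi(Sigma_12) = 2 - 2*12 = -22
chi(Sigma_12) = 2 - 2*12 = -22
chi(product) = (-22) * (-22) = 484

484


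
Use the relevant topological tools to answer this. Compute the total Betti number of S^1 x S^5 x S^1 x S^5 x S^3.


Total Betti number is multiplicative under products.
Each S^d (d>=1) has total Betti number 2.
There are 5 sphere factors.
Total = 2^5 = 32

32


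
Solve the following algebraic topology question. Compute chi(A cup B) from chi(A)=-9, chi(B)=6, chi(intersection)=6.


chi(A cup B) = chi(A) + chi(B) - chi(A cap B)
= -9 + (6) - (6)
= -9

-9


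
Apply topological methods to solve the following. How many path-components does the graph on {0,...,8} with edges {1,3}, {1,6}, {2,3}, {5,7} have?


Run DFS/union-find over 9 vertices.
V = 9, E = 4.
Number of components = 5

5


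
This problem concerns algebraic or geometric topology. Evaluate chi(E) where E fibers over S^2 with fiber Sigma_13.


chi(S^2) = 2 (n even), chi(Sigma_13) = 2 - 2*13 = -24.
chi(E) = 2 * (-24) = -48

-48


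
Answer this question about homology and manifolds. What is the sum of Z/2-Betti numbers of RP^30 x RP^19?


dim H^*(RP^n; Z/2) = n+1 (one Z/2 in each degree 0..n).
Total Betti number is multiplicative.
Total = (30+1) * (19+1) = 31 * 20 = 620

620


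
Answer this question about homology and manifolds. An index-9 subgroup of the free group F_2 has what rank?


Nielsen-Schreier: an index-n subgroup of F_r is free of rank 1 + n(r-1).
Equivalently: chi(cover) = n*chi(base); chi(vee_r S^1) = 1 - 2 = -1.
chi(E) = 9*(-1) = -9; rank = 1 - chi(E) = 1 - (-9) = 10.
rank = 1 + 9*(2-1) = 1 + 9 = 10

10


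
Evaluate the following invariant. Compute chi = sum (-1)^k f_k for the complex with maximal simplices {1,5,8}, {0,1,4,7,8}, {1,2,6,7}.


Enumerate all faces; f-vector: f_0=8, f_1=17, f_2=15, f_3=6, f_4=1.
chi = sum (-1)^k f_k = 1

1


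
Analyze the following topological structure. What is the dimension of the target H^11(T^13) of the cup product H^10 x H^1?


Cup product: H^p x H^q -> H^{p+q}; here p+q = 10+1 = 11.
rank H^k(T^n) = C(n,k).
C(13,11) = 78

78


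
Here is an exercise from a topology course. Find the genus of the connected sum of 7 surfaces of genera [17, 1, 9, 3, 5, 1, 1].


Genus is additive under connected sum of orientable surfaces.
g = 17 + 1 + 9 + 3 + 5 + 1 + 1 = 37

37


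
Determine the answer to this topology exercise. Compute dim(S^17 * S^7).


Join of spheres: S^m * S^n = S^{m+n+1}.
dim = 17 + 7 + 1 = 25

25


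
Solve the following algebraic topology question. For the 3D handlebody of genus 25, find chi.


A genus-g handlebody deformation retracts to a wedge of g circles.
chi(vee_g S^1) = 1 - g.
chi(H_25) = 1 - 25 = -24

-24


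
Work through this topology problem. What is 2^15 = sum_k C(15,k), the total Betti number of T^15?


b_k(T^15) = C(15,k), so the sum over k is sum_k C(15,k) = 2^15.
Total = 2^15 = 32768

32768


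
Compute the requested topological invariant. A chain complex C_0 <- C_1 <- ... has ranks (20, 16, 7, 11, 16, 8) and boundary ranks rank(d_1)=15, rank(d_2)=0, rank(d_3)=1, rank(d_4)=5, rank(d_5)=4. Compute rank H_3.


rank H_k = rank(ker d_k) - rank(im d_{k+1}).
rank(ker d_3) = rank(C_3) - rank(d_3) = 11 - 1 = 10.
rank(im d_{3+1}) = 5.
rank H_3 = 10 - 5 = 5

5


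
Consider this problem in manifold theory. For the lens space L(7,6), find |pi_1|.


pi_1(L(p,q)) = Z/pZ for any q coprime to p.
|pi_1(L(7,6))| = 7

7


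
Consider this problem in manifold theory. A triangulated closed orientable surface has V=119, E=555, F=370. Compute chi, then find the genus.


chi = V - E + F = 119 - 555 + 370 = -66
For orientable closed surface: chi = 2 - 2g, so g = (2 - chi)/2.
g = (2 - (-66)) / 2 = 68 / 2 = 34

34


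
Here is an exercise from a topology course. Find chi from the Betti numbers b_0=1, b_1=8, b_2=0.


chi = sum_k (-1)^k b_k.
= (1) + (-8) + (0)
= -7

-7


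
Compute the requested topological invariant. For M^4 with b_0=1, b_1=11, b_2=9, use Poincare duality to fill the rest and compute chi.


By Poincare duality b_k = b_{4-k}, so full Betti numbers: b_0=1, b_1=11, b_2=9, b_3=11, b_4=1.
chi = sum (-1)^k b_k = -11

-11


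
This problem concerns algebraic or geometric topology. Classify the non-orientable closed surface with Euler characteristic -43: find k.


chi = 2 - k for closed non-orientable surfaces with k crosscaps.
-43 = 2 - k
k = 2 - (-43) = 45

45


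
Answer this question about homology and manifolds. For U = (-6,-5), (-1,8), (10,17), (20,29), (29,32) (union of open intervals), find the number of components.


Sort and merge overlapping open intervals.
Merged: (-6,-5), (-1,8), (10,17), (20,29), (29,32).
Number of components = 5

5


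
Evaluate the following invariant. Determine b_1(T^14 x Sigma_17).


pi_1(A x B) = pi_1(A) x pi_1(B); rank of abelianization = b_1.
b_1(T^14) = 14, b_1(Sigma_17) = 2*17 = 34.
b_1(product) = 14 + 34 = 48

48


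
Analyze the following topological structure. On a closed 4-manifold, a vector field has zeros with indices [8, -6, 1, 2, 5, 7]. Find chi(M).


Poincare-Hopf: chi(M) = sum of indices of zeros.
chi = (8) + (-6) + (1) + (2) + (5) + (7) = 17

17


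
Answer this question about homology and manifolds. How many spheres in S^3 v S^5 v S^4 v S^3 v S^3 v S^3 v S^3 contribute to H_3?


For a wedge of spheres, H_k (k>0) is free on one generator per sphere of dimension k.
Spheres of dimension 3: count = 5.
b_3 = 5

5


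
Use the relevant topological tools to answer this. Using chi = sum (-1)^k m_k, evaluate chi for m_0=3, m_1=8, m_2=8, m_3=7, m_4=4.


Morse theory: chi(M) = sum_k (-1)^k m_k where m_k = #(index-k critical points).
= (3) + (-8) + (8) + (-7) + (4) = 0

0


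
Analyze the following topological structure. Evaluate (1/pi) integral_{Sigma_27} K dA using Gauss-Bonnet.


Gauss-Bonnet: integral K dA = 2*pi*chi(M).
chi(Sigma_27) = 2 - 2*27 = -52.
(integral K dA)/pi = 2*chi = 2*(-52) = -104

-104


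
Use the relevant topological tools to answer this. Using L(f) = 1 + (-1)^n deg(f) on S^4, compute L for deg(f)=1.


On S^4: L(f) = tr(f_0*) + (-1)^4 tr(f_4*) = 1 + (-1)^4 * deg(f).
L(f) = 1 + (-1)^4 * 1 = 1 + 1 = 2

2


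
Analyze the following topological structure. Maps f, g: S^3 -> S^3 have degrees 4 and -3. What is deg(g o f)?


Degree is multiplicative under composition: deg(g o f) = deg(g) * deg(f).
= -3 * 4 = -12

-12


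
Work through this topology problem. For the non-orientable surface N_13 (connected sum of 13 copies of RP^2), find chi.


For a non-orientable closed surface with k crosscaps: chi = 2 - k.
Here k = 13.
chi = 2 - 13 = -11

-11


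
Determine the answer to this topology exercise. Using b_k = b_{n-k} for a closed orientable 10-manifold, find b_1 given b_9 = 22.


Poincare duality for closed orientable n-manifolds: b_k = b_{n-k}.
Here n = 10, so b_1 = b_9 = 22

22


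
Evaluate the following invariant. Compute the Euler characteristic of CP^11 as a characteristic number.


For any closed oriented manifold, <e(TM),[M]> = chi(M).
chi(CP^11) = 11+1 = 12

12


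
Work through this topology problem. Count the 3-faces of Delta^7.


Delta^7 has 7+1 vertices. A 3-face is a choice of 3+1 vertices.
f_3 = C(7+1, 3+1) = C(8,4) = 70

70


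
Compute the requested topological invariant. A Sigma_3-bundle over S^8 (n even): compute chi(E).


chi(S^8) = 2 (n even), chi(Sigma_3) = 2 - 2*3 = -4.
chi(E) = 2 * (-4) = -8

-8


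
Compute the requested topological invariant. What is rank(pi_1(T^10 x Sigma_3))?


pi_1(A x B) = pi_1(A) x pi_1(B); rank of abelianization = b_1.
b_1(T^10) = 10, b_1(Sigma_3) = 2*3 = 6.
b_1(product) = 10 + 6 = 16

16


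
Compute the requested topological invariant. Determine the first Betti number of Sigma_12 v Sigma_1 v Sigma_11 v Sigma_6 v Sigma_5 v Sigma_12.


For a wedge X v Y: reduced H_k(X v Y) = H_k(X) + H_k(Y).
Each Sigma_g contributes b_1 = 2g.
b_1 = 24 + 2 + 22 + 12 + 10 + 24 = 94

94


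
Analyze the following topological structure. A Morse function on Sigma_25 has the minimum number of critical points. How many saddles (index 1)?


A perfect Morse function has m_k = b_k.
For Sigma_25: b_0=1, b_1=2g=50, b_2=1.
Saddles m_1 = 2g = 50

50


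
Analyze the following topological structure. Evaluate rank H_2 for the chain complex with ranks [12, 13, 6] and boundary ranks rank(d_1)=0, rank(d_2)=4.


rank H_k = rank(ker d_k) - rank(im d_{k+1}).
rank(ker d_2) = rank(C_2) - rank(d_2) = 6 - 4 = 2.
rank(im d_{2+1}) = 0.
rank H_2 = 2 - 0 = 2

2


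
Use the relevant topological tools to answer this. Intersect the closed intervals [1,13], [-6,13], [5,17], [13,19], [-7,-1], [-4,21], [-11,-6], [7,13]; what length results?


Intersection = [max(a_i), min(b_i)] = [13, -6].
Since 13 > -6, the intersection is empty.
Length = 0

0


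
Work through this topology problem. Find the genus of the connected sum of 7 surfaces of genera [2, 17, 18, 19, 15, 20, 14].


Genus is additive under connected sum of orientable surfaces.
g = 2 + 17 + 18 + 19 + 15 + 20 + 14 = 105

105


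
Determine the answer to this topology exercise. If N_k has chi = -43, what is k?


chi = 2 - k for closed non-orientable surfaces with k crosscaps.
-43 = 2 - k
k = 2 - (-43) = 45

45


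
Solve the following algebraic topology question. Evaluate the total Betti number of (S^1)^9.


b_k(T^9) = C(9,k), so the sum over k is sum_k C(9,k) = 2^9.
Total = 2^9 = 512

512


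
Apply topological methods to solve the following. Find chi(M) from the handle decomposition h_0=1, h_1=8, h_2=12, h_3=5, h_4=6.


Handles of index k contribute (-1)^k to chi (same as CW cells).
chi = (1) + (-8) + (12) + (-5) + (6) = 6

6


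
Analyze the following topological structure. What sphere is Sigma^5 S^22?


Each suspension raises dimension by 1: Sigma S^n = S^{n+1}.
Sigma^5 S^22 = S^{22+5} = S^27

27


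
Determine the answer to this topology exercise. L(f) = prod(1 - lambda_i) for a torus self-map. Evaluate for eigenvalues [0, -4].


For a torus self-map: L(f) = det(I - A) where A acts on H_1.
L(f) = (1-0) * (1--4) = 1 * 5 = 5

5


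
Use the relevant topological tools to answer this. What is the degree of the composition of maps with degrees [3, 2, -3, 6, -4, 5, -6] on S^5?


Degree is multiplicative: deg(composition) = product of degrees.
= (3) * (2) * (-3) * (6) * (-4) * (5) * (-6) = -12960

-12960


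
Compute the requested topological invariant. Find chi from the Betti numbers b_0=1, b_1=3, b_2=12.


chi = sum_k (-1)^k b_k.
= (1) + (-3) + (12)
= 10

10


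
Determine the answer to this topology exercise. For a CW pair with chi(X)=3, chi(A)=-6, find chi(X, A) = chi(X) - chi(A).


Relative Euler characteristic: chi(X, A) = chi(X) - chi(A).
= 3 - (-6) = 9

9


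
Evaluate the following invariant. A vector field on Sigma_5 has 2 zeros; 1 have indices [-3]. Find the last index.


Poincare-Hopf: sum of indices = chi(M).
chi(Sigma_5) = 2 - 2*5 = -8.
Sum of known indices = -3.
x = chi - (sum known) = -8 - (-3) = -5

-5


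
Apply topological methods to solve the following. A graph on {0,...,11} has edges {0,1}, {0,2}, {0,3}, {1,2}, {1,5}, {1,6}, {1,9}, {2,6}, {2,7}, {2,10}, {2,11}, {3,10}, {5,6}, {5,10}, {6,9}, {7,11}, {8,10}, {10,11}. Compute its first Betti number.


b_1 = E - V + (number of components).
E = 18, V = 12, components = 2.
b_1 = 18 - 12 + 2 = 8

8


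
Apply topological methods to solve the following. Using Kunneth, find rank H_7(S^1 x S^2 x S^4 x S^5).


Each S^d has Poincare polynomial 1 + t^d.
The product S^1 x S^2 x S^4 x S^5 has Poincare polynomial prod(1+t^d_i).
Expanding: b_0=1, b_1=1, b_2=1, b_3=1, b_4=1, b_5=2, b_6=2, b_7=2, b_8=1, b_9=1, b_10=1, b_11=1, b_12=1.
b_7 = 2

2


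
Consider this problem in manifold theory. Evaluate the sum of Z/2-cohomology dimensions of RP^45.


H^k(RP^45; Z/2) = Z/2 for each 0 <= k <= 45.
Total dimension = 45 + 1 = 46

46


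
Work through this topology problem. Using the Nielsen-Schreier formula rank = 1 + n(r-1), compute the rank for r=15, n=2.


Nielsen-Schreier: an index-n subgroup of F_r is free of rank 1 + n(r-1).
Equivalently: chi(cover) = n*chi(base); chi(vee_r S^1) = 1 - 15 = -14.
chi(E) = 2*(-14) = -28; rank = 1 - chi(E) = 1 - (-28) = 29.
rank = 1 + 2*(15-1) = 1 + 28 = 29

29


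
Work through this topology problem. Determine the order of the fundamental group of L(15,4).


pi_1(L(p,q)) = Z/pZ for any q coprime to p.
|pi_1(L(15,4))| = 15

15


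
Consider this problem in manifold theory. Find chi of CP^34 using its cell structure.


CP^34 has one cell in each even dimension 0, 2, ..., 2*34 (34+1 cells total).
All cells are even-dimensional, so chi = number of cells.
chi = 34 + 1 = 35

35


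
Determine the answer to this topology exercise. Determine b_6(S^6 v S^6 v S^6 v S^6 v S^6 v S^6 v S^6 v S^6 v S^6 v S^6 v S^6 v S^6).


For a wedge of spheres, H_k (k>0) is free on one generator per sphere of dimension k.
Spheres of dimension 6: count = 12.
b_6 = 12

12


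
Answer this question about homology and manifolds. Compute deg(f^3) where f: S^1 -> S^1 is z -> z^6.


deg(f) = 6. Degree is multiplicative: deg(f^3) = (deg f)^3.
deg(f^3) = (6)^3 = 216

216


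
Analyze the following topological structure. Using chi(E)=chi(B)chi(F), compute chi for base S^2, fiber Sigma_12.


chi(S^2) = 2 (n even), chi(Sigma_12) = 2 - 2*12 = -22.
chi(E) = 2 * (-22) = -44

-44


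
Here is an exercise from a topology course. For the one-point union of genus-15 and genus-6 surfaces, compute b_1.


For a wedge: H_1(A v B) = H_1(A) + H_1(B).
b_1(Sigma_15) = 30, b_1(Sigma_6) = 12.
b_1 = 30 + 12 = 42

42


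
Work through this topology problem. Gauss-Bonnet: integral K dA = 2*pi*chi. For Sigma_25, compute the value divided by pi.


Gauss-Bonnet: integral K dA = 2*pi*chi(M).
chi(Sigma_25) = 2 - 2*25 = -48.
(integral K dA)/pi = 2*chi = 2*(-48) = -96

-96


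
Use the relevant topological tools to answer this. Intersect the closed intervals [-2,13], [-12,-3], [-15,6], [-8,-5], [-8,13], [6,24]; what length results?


Intersection = [max(a_i), min(b_i)] = [6, -5].
Since 6 > -5, the intersection is empty.
Length = 0

0


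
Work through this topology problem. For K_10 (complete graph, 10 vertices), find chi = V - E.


K_10: V = 10, E = C(10,2) = 45.
chi = V - E = 10 - 45 = -35

-35


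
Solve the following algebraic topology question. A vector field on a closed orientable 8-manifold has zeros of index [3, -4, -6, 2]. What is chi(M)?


Poincare-Hopf: chi(M) = sum of indices of zeros.
chi = (3) + (-4) + (-6) + (2) = -5

-5


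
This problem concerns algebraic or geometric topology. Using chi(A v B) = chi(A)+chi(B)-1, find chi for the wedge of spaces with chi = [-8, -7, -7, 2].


chi(A v B) = chi(A) + chi(B) - 1 (one point identified).
For 4 spaces: chi = (sum chi_i) - (4 - 1).
sum = -20; chi = -20 - 3 = -23

-23


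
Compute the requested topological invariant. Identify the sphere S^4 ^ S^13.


S^m ^ S^n = S^{m+n}.
k = 4 + 13 = 17

17


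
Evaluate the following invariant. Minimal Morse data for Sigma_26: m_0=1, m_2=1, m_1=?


A perfect Morse function has m_k = b_k.
For Sigma_26: b_0=1, b_1=2g=52, b_2=1.
Saddles m_1 = 2g = 52

52


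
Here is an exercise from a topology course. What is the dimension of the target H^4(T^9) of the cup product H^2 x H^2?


Cup product: H^p x H^q -> H^{p+q}; here p+q = 2+2 = 4.
rank H^k(T^n) = C(n,k).
C(9,4) = 126

126


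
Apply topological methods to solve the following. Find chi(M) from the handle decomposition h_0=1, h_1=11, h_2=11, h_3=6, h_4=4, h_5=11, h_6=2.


Handles of index k contribute (-1)^k to chi (same as CW cells).
chi = (1) + (-11) + (11) + (-6) + (4) + (-11) + (2) = -10

-10


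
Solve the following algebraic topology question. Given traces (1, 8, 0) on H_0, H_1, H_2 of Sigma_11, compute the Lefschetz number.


L(f) = tr(f_0*) - tr(f_1*) + tr(f_2*).
= 1 - (8) + (0)
= -7

-7


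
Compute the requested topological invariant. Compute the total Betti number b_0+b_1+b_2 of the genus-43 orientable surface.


For Sigma_43: b_0 = 1, b_1 = 2g = 86, b_2 = 1.
Total = 1 + 86 + 1 = 88

88


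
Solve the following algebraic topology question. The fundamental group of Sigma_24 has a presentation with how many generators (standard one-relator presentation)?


Standard presentation: pi_1(Sigma_g) = <a_1,b_1,...,a_g,b_g | [a_1,b_1]...[a_g,b_g] = 1>.
Number of generators = 2g = 2*24 = 48

48


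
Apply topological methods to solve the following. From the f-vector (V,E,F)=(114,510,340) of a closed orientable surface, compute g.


chi = V - E + F = 114 - 510 + 340 = -56
For orientable closed surface: chi = 2 - 2g, so g = (2 - chi)/2.
g = (2 - (-56)) / 2 = 58 / 2 = 29

29


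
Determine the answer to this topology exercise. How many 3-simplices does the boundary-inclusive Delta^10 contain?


Delta^10 has 10+1 vertices. A 3-face is a choice of 3+1 vertices.
f_3 = C(10+1, 3+1) = C(11,4) = 330

330


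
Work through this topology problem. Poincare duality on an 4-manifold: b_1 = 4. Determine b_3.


Poincare duality for closed orientable n-manifolds: b_k = b_{n-k}.
Here n = 4, so b_3 = b_1 = 4

4


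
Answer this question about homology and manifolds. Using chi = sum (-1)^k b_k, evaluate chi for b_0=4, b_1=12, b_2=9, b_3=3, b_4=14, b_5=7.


chi = sum_k (-1)^k b_k.
= (4) + (-12) + (9) + (-3) + (14) + (-7)
= 5

5


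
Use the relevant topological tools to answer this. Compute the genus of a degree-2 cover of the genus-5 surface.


For an n-sheeted cover: chi(E) = n * chi(B).
chi(Sigma_5) = 2 - 2*5 = -8.
chi(E) = 2 * (-8) = -16.
genus(E) = (2 - chi(E))/2 = (2 - (-16))/2 = 18/2 = 9

9


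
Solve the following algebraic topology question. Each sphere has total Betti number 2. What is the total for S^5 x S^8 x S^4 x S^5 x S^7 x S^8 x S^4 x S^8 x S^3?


Total Betti number is multiplicative under products.
Each S^d (d>=1) has total Betti number 2.
There are 9 sphere factors.
Total = 2^9 = 512

512


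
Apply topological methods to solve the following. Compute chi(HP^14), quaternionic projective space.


HP^14 has one cell in each dimension 0, 4, ..., 4*14 (14+1 cells, all even-dim).
chi = 14 + 1 = 15

15


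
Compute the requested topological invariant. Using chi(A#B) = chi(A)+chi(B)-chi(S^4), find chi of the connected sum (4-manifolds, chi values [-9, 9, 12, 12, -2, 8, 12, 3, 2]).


For n-manifolds: chi(A#B) = chi(A) + chi(B) - chi(S^4).
chi(S^4) = 1 + (-1)^4 = 2.
chi(#) = (sum chi_i) - (9-1)*chi(S^4) = 47 - 8*2 = 31

31


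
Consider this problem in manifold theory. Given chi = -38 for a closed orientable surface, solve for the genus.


chi = 2 - 2g for closed orientable surfaces.
-38 = 2 - 2g
2g = 2 - (-38) = 40
g = 20

20


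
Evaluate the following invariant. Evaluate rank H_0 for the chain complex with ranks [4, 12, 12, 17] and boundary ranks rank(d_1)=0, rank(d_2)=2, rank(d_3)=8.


rank H_k = rank(ker d_k) - rank(im d_{k+1}).
rank(ker d_0) = rank(C_0) - rank(d_0) = 4 - 0 = 4.
rank(im d_{0+1}) = 0.
rank H_0 = 4 - 0 = 4

4


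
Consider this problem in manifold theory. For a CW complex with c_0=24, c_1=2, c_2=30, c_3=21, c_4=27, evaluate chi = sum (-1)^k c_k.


chi = sum_k (-1)^k c_k.
= (-1)^0*24 + (-1)^1*2 + (-1)^2*30 + (-1)^3*21 + (-1)^4*27
= (24) + (-2) + (30) + (-21) + (27)
= 58

58


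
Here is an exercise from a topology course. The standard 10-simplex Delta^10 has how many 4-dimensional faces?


Delta^10 has 10+1 vertices. A 4-face is a choice of 4+1 vertices.
f_4 = C(10+1, 4+1) = C(11,5) = 462

462


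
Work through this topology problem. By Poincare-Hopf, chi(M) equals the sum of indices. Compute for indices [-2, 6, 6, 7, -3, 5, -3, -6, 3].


Poincare-Hopf: chi(M) = sum of indices of zeros.
chi = (-2) + (6) + (6) + (7) + (-3) + (5) + (-3) + (-6) + (3) = 13

13


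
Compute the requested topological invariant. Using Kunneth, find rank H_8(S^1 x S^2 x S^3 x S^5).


Each S^d has Poincare polynomial 1 + t^d.
The product S^1 x S^2 x S^3 x S^5 has Poincare polynomial prod(1+t^d_i).
Expanding: b_0=1, b_1=1, b_2=1, b_3=2, b_4=1, b_5=2, b_6=2, b_7=1, b_8=2, b_9=1, b_10=1, b_11=1.
b_8 = 2

2


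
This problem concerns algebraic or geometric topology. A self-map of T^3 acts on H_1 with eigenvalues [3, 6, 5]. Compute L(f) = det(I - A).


For a torus self-map: L(f) = det(I - A) where A acts on H_1.
L(f) = (1-3) * (1-6) * (1-5) = -2 * -5 * -4 = -40

-40


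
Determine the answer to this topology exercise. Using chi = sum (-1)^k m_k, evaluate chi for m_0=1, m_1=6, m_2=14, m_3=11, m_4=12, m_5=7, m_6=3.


Morse theory: chi(M) = sum_k (-1)^k m_k where m_k = #(index-k critical points).
= (1) + (-6) + (14) + (-11) + (12) + (-7) + (3) = 6

6


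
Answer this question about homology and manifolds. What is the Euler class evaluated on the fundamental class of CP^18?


For any closed oriented manifold, <e(TM),[M]> = chi(M).
chi(CP^18) = 18+1 = 19

19


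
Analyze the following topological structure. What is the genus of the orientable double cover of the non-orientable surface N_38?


chi(N_38) = 2 - 38 = -36.
Double cover: chi(Sigma_g) = 2 * chi(N_38) = 2*(-36) = -72.
2 - 2g = -72, so g = (2 - (-72))/2 = 74/2 = 37

37


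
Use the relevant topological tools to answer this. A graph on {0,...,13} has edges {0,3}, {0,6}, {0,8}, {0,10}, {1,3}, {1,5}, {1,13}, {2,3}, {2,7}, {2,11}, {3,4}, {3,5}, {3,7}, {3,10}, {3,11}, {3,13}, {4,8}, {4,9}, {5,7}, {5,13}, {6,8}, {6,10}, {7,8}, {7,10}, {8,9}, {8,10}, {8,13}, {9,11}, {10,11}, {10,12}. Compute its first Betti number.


b_1 = E - V + (number of components).
E = 30, V = 14, components = 1.
b_1 = 30 - 14 + 1 = 17

17


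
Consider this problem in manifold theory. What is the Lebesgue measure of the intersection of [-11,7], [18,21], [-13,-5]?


Intersection = [max(a_i), min(b_i)] = [18, -5].
Since 18 > -5, the intersection is empty.
Length = 0

0


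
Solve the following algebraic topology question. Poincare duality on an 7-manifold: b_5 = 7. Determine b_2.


Poincare duality for closed orientable n-manifolds: b_k = b_{n-k}.
Here n = 7, so b_2 = b_5 = 7

7


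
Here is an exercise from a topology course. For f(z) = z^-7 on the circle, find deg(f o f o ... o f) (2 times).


deg(f) = -7. Degree is multiplicative: deg(f^2) = (deg f)^2.
deg(f^2) = (-7)^2 = 49

49


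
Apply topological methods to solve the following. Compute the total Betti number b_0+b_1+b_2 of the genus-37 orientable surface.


For Sigma_37: b_0 = 1, b_1 = 2g = 74, b_2 = 1.
Total = 1 + 74 + 1 = 76

76


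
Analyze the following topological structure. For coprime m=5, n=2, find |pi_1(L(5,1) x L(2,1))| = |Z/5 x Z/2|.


pi_1(X x Y) = pi_1(X) x pi_1(Y).
pi_1(L(5,1)) = Z/5, pi_1(L(2,1)) = Z/2.
|Z/5 x Z/2| = 5 * 2 = 10

10


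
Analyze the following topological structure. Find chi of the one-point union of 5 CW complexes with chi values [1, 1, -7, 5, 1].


chi(A v B) = chi(A) + chi(B) - 1 (one point identified).
For 5 spaces: chi = (sum chi_i) - (5 - 1).
sum = 1; chi = 1 - 4 = -3

-3


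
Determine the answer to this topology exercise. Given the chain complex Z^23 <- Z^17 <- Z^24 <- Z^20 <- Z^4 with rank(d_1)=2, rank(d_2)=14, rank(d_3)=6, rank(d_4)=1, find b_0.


rank H_k = rank(ker d_k) - rank(im d_{k+1}).
rank(ker d_0) = rank(C_0) - rank(d_0) = 23 - 0 = 23.
rank(im d_{0+1}) = 2.
rank H_0 = 23 - 2 = 21

21


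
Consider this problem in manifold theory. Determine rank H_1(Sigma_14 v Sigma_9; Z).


For a wedge: H_1(A v B) = H_1(A) + H_1(B).
b_1(Sigma_14) = 28, b_1(Sigma_9) = 18.
b_1 = 28 + 18 = 46

46


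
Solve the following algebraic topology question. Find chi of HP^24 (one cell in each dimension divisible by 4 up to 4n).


HP^24 has one cell in each dimension 0, 4, ..., 4*24 (24+1 cells, all even-dim).
chi = 24 + 1 = 25

25


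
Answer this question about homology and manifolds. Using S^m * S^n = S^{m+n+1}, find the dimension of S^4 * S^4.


Join of spheres: S^m * S^n = S^{m+n+1}.
dim = 4 + 4 + 1 = 9

9


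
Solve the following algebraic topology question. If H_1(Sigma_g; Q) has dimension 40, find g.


For a closed orientable surface: b_1 = 2g.
40 = 2g
g = 40 / 2 = 20

20


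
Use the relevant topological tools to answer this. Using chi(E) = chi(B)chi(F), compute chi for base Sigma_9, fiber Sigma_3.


For a fiber bundle F -> E -> B (with CW structure): chi(E) = chi(B) * chi(F).
chi(Sigma_9) = -16, chi(Sigma_3) = -4.
chi(E) = (-16) * (-4) = 64

64


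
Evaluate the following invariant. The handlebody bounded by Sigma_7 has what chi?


A genus-g handlebody deformation retracts to a wedge of g circles.
chi(vee_g S^1) = 1 - g.
chi(H_7) = 1 - 7 = -6

-6


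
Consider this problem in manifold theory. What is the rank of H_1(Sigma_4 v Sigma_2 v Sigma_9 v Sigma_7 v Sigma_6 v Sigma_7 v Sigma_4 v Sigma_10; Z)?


For a wedge X v Y: reduced H_k(X v Y) = H_k(X) + H_k(Y).
Each Sigma_g contributes b_1 = 2g.
b_1 = 8 + 4 + 18 + 14 + 12 + 14 + 8 + 20 = 98

98


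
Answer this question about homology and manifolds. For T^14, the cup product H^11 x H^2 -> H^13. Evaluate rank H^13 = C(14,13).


Cup product: H^p x H^q -> H^{p+q}; here p+q = 11+2 = 13.
rank H^k(T^n) = C(n,k).
C(14,13) = 14

14


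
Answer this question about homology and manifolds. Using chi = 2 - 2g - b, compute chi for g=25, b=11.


For a compact orientable surface with genus g and b boundary components: chi = 2 - 2g - b.
chi = 2 - 2*25 - 11 = 2 - 50 - 11 = -59

-59
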